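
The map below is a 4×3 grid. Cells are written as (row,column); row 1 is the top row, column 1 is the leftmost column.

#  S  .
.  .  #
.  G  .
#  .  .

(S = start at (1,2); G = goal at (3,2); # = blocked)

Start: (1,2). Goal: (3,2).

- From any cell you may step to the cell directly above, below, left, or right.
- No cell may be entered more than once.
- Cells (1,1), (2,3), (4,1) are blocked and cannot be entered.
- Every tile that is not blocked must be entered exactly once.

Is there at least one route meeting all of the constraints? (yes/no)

no

Cell (1,3) has only one open neighbour but is neither the start nor the goal, so a Hamiltonian route would have to both enter and leave it through the same neighbour — impossible without revisiting.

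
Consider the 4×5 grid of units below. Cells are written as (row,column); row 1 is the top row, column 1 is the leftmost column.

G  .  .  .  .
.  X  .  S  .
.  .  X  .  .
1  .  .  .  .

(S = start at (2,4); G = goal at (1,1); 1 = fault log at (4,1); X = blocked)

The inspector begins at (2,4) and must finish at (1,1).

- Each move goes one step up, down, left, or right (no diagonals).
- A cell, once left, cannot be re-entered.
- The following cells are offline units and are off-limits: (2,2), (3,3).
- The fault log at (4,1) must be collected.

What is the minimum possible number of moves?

Any route passes through (4,1) somewhere between (2,4) and (1,1). Summing Manhattan distances along the two legs ((2,4) → (4,1) → (1,1)) gives a lower bound of 5 + 3 = 8 moves.
A route of 8 moves achieves this: (2,4) → (3,4) → (4,4) → (4,3) → (4,2) → (4,1) → (3,1) → (2,1) → (1,1).
Since 8 matches the lower bound, it is optimal.

8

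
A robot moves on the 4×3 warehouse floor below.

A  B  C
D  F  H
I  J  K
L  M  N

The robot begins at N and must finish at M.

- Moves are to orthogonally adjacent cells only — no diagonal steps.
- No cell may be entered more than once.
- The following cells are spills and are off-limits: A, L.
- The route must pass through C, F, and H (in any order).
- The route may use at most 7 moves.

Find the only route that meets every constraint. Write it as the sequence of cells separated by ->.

N -> K -> H -> C -> B -> F -> J -> M

Any route must reach C, F, and H and still end at M within 7 moves, so the order of the required stops is forced.
Route from N: 3× up (reaching C), left to B, 3× down (reaching M) — 7 moves in all.
Check: all required cells visited; 7 ≤ 7 moves.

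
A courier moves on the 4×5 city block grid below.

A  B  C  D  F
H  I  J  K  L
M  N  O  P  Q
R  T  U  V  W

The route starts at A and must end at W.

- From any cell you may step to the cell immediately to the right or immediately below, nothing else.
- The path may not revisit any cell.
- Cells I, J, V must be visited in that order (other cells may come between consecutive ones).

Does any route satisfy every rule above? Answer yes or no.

One route that works: A → H → I → J → O → U → V → W.

yes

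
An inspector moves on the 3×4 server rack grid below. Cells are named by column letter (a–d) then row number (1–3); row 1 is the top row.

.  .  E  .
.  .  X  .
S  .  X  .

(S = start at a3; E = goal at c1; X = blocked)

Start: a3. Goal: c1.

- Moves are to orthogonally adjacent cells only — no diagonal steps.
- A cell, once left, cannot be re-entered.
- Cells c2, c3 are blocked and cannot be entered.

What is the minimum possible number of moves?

The Manhattan distance from a3 to c1 is |3−1| + |1−3| = 4, so at least 4 moves are needed.
A route of 4 moves achieves this: a3 → a2 → a1 → b1 → c1.
Since 4 matches the lower bound, it is optimal.

4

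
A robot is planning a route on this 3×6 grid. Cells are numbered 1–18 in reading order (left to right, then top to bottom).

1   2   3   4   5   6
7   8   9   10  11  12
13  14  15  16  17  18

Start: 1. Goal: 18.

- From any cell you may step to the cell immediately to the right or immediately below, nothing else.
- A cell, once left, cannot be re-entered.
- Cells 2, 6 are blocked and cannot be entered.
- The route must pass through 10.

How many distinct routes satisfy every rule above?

3

A right/down-only route from 1 to 18 makes exactly 2 down-moves and 5 right-moves in some order.
With no other constraints that would be C(7,2) = 21 routes.
Split at 10 and multiply the segment counts (each segment already excludes blocked cells): 1→10: 1; 10→18: 3; product = 3.
That gives 3 routes.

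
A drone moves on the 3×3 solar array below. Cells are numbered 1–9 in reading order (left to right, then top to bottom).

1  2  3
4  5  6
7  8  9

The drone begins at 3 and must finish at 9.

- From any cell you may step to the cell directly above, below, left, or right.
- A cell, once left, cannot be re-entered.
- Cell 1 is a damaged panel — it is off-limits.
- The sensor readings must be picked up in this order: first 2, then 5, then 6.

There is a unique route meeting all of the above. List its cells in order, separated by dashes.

The waypoints must appear in the order 2, 5, 6, with no cell reused.
Route from 3: left to 2, down to 5, right to 6, down to 9 — 4 moves in all.
Check: order respected (2 at step 1, 5 at step 2, 6 at step 3).

3 - 2 - 5 - 6 - 9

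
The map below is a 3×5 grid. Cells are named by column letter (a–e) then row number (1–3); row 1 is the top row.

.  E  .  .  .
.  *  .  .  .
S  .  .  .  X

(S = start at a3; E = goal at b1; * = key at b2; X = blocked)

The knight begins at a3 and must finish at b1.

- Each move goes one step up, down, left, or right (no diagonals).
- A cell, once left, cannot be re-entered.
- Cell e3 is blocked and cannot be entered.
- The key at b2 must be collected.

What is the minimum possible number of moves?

3

Any route passes through b2 somewhere between a3 and b1. Summing Manhattan distances along the two legs (a3 → b2 → b1) gives a lower bound of 2 + 1 = 3 moves.
A route of 3 moves achieves this: a3 → a2 → b2 → b1.
Since 3 matches the lower bound, it is optimal.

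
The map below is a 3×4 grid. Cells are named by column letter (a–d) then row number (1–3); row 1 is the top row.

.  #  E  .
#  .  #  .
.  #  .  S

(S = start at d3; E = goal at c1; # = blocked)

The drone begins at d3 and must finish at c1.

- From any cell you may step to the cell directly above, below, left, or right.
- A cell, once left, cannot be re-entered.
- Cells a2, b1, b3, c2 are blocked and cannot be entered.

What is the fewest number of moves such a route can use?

3

The Manhattan distance from d3 to c1 is |3−1| + |4−3| = 3, so at least 3 moves are needed.
A route of 3 moves achieves this: d3 → d2 → d1 → c1.
Since 3 matches the lower bound, it is optimal.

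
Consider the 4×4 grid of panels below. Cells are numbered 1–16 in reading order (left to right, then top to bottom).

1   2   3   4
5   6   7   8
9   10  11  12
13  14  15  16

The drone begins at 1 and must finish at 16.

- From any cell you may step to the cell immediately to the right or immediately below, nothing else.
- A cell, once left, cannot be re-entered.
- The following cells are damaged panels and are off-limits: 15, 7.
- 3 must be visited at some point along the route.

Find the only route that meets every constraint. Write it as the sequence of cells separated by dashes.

1 - 2 - 3 - 4 - 8 - 12 - 16

Moves only go right or down, so the column and row indices never decrease.
Route from 1: 3× right (reaching 4), 3× down (reaching 16) — 6 moves in all.
Check: all required cells visited.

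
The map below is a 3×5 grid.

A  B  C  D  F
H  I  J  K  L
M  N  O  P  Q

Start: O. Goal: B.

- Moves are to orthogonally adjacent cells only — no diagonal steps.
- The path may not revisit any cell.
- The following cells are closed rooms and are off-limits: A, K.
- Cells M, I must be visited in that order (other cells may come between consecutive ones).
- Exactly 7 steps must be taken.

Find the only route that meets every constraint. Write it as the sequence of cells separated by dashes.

O - N - M - H - I - J - C - B

The waypoints must appear in the order M, I, with no cell reused.
Route from O: 2× left (reaching M), up to H, 2× right (reaching J), up to C, left to B — 7 moves in all.
Check: order respected (M at step 2, I at step 4); 7 moves as required.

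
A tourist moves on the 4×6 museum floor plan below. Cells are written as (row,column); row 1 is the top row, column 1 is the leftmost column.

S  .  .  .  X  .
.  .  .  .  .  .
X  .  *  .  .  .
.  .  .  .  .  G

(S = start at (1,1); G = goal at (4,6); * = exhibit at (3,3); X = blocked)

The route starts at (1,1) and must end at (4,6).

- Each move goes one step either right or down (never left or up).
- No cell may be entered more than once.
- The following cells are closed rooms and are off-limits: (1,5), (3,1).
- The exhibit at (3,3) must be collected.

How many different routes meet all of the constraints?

20

A right/down-only route from (1,1) to (4,6) makes exactly 3 down-moves and 5 right-moves in some order.
With no other constraints that would be C(8,3) = 56 routes.
Split at (3,3) and multiply the segment counts (each segment already excludes blocked cells): (1,1)→(3,3): 5; (3,3)→(4,6): 4; product = 20.
That gives 20 routes.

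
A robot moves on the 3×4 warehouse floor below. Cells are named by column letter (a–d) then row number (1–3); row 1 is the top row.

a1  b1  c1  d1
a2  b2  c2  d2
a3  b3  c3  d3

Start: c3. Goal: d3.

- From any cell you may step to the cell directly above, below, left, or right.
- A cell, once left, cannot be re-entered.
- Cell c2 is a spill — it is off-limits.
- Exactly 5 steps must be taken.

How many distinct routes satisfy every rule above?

Need simple routes of exactly 5 moves from c3 to d3 (Manhattan distance 1, so 2 moves are spent on a detour and 2 undoing it).
No route satisfies every constraint, so the count is 0.

0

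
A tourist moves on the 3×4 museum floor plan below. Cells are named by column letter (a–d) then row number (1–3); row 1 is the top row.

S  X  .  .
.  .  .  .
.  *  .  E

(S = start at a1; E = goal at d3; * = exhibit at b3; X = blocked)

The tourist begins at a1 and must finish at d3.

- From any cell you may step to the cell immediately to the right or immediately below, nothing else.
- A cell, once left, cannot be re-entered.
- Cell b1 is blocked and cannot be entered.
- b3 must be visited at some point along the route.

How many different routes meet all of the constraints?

2

A right/down-only route from a1 to d3 makes exactly 2 down-moves and 3 right-moves in some order.
With no other constraints that would be C(5,2) = 10 routes.
Split at b3 and multiply the segment counts (each segment already excludes blocked cells): a1→b3: 2; b3→d3: 1; product = 2.
That gives 2 routes.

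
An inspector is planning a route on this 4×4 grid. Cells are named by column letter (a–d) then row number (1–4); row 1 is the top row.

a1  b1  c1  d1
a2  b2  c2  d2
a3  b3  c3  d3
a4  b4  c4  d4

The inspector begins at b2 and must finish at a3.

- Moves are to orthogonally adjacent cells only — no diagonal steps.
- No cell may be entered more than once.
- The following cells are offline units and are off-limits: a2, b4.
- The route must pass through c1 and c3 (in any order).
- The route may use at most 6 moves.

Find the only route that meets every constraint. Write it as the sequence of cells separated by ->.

b2 -> b1 -> c1 -> c2 -> c3 -> b3 -> a3

The budget equals the shortest possible length, so every move has to be on a shortest route through the required cells.
Route from b2: up 1 to b1, right 1 to c1, down 2 to c3, left 2 to a3 — 6 moves in all.
Check: all required cells visited; 6 ≤ 6 moves.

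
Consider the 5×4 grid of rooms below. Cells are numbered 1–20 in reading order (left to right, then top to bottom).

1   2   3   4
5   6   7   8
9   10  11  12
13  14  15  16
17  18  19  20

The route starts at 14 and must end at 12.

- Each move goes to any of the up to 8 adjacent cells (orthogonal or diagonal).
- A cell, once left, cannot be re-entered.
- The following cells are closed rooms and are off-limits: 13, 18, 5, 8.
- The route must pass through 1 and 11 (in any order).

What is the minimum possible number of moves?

6

Any route passes through 1 and 11 in some order between 14 and 12. Summing Chebyshev distances along each leg and taking the cheapest ordering (14 → 11 → 1 → 12) gives a lower bound of 1 + 2 + 3 = 6 moves.
A route of 6 moves achieves this: 14 → 11 → 6 → 1 → 2 → 7 → 12.
Since 6 matches the lower bound, it is optimal.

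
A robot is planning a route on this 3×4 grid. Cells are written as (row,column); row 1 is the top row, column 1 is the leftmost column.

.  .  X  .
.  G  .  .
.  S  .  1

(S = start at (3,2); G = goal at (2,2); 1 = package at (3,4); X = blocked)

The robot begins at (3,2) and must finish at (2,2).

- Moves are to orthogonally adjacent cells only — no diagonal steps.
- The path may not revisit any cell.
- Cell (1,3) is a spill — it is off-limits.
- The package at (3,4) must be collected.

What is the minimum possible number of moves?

Any route passes through (3,4) somewhere between (3,2) and (2,2). Summing Manhattan distances along the two legs ((3,2) → (3,4) → (2,2)) gives a lower bound of 2 + 3 = 5 moves.
A route of 5 moves achieves this: (3,2) → (3,3) → (3,4) → (2,4) → (2,3) → (2,2).
Since 5 matches the lower bound, it is optimal.

5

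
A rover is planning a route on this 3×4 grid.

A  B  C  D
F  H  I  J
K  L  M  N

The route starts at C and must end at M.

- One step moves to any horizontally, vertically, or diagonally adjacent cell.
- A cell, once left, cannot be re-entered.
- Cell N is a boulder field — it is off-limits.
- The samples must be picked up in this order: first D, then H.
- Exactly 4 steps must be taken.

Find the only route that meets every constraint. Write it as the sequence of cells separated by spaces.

C D I H M

The waypoints must appear in the order D, H, with no cell reused.
Route from C: right to D, down-left to I, left to H, down-right to M — 4 moves in all.
Check: order respected (D at step 1, H at step 3); 4 moves as required.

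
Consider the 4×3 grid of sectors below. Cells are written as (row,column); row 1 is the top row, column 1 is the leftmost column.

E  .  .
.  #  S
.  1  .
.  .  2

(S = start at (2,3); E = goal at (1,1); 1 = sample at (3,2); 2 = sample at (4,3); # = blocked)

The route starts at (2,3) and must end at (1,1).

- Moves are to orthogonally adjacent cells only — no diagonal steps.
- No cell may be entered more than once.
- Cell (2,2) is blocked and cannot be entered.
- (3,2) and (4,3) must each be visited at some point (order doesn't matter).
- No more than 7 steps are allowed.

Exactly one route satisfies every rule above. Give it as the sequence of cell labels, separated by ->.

The budget equals the shortest possible length, so every move has to be on a shortest route through the required cells.
Route from (2,3): down 2 to (4,3), left 1 to (4,2), up 1 to (3,2), left 1 to (3,1), up 2 to (1,1) — 7 moves in all.
Check: all required cells visited; 7 ≤ 7 moves.

(2,3) -> (3,3) -> (4,3) -> (4,2) -> (3,2) -> (3,1) -> (2,1) -> (1,1)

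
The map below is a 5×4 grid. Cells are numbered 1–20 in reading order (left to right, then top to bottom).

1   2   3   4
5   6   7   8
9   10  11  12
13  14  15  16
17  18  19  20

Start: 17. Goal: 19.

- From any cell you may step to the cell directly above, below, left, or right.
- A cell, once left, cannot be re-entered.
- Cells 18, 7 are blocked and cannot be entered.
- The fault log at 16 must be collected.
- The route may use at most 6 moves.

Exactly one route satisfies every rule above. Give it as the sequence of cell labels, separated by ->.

The 6-move cap with required stops at 16 leaves no slack for detours.
Route from 17: up to 13, 3× right (reaching 16), down to 20, left to 19 — 6 moves in all.
Check: all required cells visited; 6 ≤ 6 moves.

17 -> 13 -> 14 -> 15 -> 16 -> 20 -> 19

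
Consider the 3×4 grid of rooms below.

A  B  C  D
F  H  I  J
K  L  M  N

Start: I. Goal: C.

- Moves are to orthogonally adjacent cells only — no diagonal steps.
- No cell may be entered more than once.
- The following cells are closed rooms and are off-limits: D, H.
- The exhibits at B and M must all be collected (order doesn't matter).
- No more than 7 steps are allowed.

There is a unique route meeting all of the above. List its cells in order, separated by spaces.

The budget equals the shortest possible length, so every move has to be on a shortest route through the required cells.
Route from I: down 1 to M, left 2 to K, up 2 to A, right 2 to C — 7 moves in all.
Check: all required cells visited; 7 ≤ 7 moves.

I M L K F A B C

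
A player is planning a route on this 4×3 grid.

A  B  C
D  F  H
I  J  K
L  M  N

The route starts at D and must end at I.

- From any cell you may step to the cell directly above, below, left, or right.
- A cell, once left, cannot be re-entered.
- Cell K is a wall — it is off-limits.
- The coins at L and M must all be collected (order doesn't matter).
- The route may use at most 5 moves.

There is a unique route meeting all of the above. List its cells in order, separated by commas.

D, F, J, M, L, I

Any route must reach L and M and still end at I within 5 moves, so the order of the required stops is forced.
Route from D: right to F, 2× down (reaching M), left to L, up to I — 5 moves in all.
Check: all required cells visited; 5 ≤ 5 moves.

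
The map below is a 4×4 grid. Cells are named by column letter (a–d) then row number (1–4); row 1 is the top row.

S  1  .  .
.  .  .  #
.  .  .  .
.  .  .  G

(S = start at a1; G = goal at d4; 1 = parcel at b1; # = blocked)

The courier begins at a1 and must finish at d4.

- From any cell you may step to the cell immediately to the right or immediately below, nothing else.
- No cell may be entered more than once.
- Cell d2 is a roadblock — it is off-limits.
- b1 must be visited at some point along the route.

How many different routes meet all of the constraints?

A right/down-only route from a1 to d4 makes exactly 3 down-moves and 3 right-moves in some order.
With no other constraints that would be C(6,3) = 20 routes.
Split at b1 and multiply the segment counts (each segment already excludes blocked cells): a1→b1: 1; b1→d4: 7; product = 7.
That gives 7 routes.

7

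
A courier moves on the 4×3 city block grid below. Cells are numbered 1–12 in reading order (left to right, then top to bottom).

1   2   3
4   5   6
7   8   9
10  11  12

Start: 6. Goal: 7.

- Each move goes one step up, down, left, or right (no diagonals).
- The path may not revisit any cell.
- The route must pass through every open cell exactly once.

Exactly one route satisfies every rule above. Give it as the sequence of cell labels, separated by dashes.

Need to visit all 12 open cells exactly once, starting at 6 and ending at 7.
Cell 1 has only two open neighbours (4 and 2), so the path must pass straight through it: one of those is the cell it's entered from and the other is where it exits.
Route from 6: up 1 to 3, left 2 to 1, down 1 to 4, right 1 to 5, down 1 to 8, right 1 to 9, down 1 to 12, left 2 to 10, up 1 to 7 — 11 moves in all.
Check: all 12 open cells covered.

6 - 3 - 2 - 1 - 4 - 5 - 8 - 9 - 12 - 11 - 10 - 7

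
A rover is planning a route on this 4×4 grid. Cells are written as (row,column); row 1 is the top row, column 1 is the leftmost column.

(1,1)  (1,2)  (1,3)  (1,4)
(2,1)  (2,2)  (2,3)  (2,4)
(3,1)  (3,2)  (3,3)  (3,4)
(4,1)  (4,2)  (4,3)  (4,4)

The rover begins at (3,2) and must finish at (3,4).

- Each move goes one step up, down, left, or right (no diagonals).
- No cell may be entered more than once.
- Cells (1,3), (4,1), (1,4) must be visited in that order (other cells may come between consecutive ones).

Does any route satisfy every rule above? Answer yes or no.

Ignoring the required order, 22 revisit-free routes from (3,2) to (3,4) pass through all of (1,3), (4,1), and (1,4); the waypoint orders that occur are (4,1) → (1,3) → (1,4) (18); (1,4) → (1,3) → (4,1) (4) — never (1,3) → (4,1) → (1,4).

no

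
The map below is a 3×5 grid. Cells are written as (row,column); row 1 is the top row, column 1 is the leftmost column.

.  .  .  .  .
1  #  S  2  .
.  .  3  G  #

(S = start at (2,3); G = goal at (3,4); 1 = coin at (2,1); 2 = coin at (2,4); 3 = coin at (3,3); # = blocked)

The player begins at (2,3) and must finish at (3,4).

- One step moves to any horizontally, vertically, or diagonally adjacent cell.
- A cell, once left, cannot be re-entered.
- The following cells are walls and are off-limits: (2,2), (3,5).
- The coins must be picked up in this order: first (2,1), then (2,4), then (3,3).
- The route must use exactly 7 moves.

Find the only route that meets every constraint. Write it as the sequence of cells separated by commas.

The waypoints must appear in the order (2,1), (2,4), (3,3), with no cell reused.
Route from (2,3): down-left to (3,2), up-left to (2,1), up-right to (1,2), right to (1,3), down-right to (2,4), down-left to (3,3), right to (3,4) — 7 moves in all.
Check: order respected (1 at step 2, 2 at step 5, 3 at step 6); 7 moves as required.

(2,3), (3,2), (2,1), (1,2), (1,3), (2,4), (3,3), (3,4)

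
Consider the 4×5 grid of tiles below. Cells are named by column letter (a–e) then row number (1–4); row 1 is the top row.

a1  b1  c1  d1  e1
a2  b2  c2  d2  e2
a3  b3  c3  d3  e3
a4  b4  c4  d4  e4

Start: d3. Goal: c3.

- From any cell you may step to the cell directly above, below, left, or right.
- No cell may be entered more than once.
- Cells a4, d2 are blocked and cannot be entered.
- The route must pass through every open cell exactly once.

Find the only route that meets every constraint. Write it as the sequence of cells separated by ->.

d3 -> d4 -> e4 -> e3 -> e2 -> e1 -> d1 -> c1 -> c2 -> b2 -> b1 -> a1 -> a2 -> a3 -> b3 -> b4 -> c4 -> c3

Need to visit all 18 open cells exactly once, starting at d3 and ending at c3.
Cell b4 has only two open neighbours (b3 and c4), so the path must pass straight through it: one of those is the cell it's entered from and the other is where it exits.
Route from d3: down 1 to d4, right 1 to e4, up 3 to e1, left 2 to c1, down 1 to c2, left 1 to b2, up 1 to b1, left 1 to a1, down 2 to a3, right 1 to b3, down 1 to b4, right 1 to c4, up 1 to c3 — 17 moves in all.
Check: all 18 open cells covered.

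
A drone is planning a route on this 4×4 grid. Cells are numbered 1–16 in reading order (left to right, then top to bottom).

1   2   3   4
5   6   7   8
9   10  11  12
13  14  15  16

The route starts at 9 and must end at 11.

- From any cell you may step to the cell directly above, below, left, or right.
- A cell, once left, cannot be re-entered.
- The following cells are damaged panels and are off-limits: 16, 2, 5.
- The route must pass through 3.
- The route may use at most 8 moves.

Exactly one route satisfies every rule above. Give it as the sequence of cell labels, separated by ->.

9 -> 10 -> 6 -> 7 -> 3 -> 4 -> 8 -> 12 -> 11

Any route must reach 3 and still end at 11 within 8 moves, so the order of the required stops is forced.
Route from 9: right to 10, up to 6, right to 7, up to 3, right to 4, 2× down (reaching 12), left to 11 — 8 moves in all.
Check: all required cells visited; 8 ≤ 8 moves.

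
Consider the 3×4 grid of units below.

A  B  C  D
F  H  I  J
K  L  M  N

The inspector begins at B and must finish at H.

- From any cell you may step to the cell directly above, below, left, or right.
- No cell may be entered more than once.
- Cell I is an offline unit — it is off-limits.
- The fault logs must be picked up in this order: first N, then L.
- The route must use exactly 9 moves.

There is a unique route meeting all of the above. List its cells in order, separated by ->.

B -> C -> D -> J -> N -> M -> L -> K -> F -> H

The waypoints must appear in the order N, L, with no cell reused.
Route from B: right 2 to D, down 2 to N, left 3 to K, up 1 to F, right 1 to H — 9 moves in all.
Check: order respected (N at step 4, L at step 6); 9 moves as required.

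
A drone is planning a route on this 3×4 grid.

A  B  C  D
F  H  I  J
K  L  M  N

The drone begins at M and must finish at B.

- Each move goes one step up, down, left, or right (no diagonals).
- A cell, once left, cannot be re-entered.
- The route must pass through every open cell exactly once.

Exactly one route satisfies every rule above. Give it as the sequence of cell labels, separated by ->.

Need to visit all 12 open cells exactly once, starting at M and ending at B.
Cell N has only two open neighbours (J and M), so the path must pass straight through it: one of those is the cell it's entered from and the other is where it exits.
Route from M: right to N, 2× up (reaching D), left to C, down to I, left to H, down to L, left to K, 2× up (reaching A), right to B — 11 moves in all.
Check: all 12 open cells covered.

M -> N -> J -> D -> C -> I -> H -> L -> K -> F -> A -> B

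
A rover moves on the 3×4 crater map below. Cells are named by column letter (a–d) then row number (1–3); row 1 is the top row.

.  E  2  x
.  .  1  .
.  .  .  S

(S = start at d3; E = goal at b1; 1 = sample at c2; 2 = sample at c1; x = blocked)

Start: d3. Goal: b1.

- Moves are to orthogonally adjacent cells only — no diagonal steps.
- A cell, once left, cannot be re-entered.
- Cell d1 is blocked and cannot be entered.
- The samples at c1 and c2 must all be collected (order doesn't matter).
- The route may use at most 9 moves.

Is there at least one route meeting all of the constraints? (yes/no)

yes

One route that works: d3 → d2 → c2 → c1 → b1.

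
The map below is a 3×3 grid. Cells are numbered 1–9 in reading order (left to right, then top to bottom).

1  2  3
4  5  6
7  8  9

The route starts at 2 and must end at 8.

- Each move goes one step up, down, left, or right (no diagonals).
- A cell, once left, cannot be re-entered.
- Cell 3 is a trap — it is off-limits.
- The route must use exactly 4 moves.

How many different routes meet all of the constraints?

Need simple routes of exactly 4 moves from 2 to 8 (Manhattan distance 2, so 1 moves are spent on a detour and 1 undoing it).
Enumerating: 2 5 4 7 8 | 2 5 6 9 8 | 2 1 4 7 8 | 2 1 4 5 8.
That gives 4 routes.

4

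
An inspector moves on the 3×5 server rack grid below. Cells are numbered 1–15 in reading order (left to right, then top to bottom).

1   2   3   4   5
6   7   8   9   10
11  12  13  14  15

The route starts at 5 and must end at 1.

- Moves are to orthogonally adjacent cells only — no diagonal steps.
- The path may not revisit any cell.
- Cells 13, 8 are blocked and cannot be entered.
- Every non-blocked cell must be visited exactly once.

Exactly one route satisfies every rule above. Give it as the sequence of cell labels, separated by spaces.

Need to visit all 13 open cells exactly once, starting at 5 and ending at 1.
Route from 5: down 2 to 15, left 1 to 14, up 2 to 4, left 2 to 2, down 2 to 12, left 1 to 11, up 2 to 1 — 12 moves in all.
Check: all 13 open cells covered.

5 10 15 14 9 4 3 2 7 12 11 6 1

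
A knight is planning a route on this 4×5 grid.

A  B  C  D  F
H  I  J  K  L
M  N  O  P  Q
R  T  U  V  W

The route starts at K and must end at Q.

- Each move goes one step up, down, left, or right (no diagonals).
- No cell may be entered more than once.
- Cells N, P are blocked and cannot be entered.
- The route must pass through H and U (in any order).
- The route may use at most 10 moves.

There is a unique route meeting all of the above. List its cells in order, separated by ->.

K -> J -> I -> H -> M -> R -> T -> U -> V -> W -> Q

Any route must reach H and U and still end at Q within 10 moves, so the order of the required stops is forced.
Route from K: left 3 to H, down 2 to R, right 4 to W, up 1 to Q — 10 moves in all.
Check: all required cells visited; 10 ≤ 10 moves.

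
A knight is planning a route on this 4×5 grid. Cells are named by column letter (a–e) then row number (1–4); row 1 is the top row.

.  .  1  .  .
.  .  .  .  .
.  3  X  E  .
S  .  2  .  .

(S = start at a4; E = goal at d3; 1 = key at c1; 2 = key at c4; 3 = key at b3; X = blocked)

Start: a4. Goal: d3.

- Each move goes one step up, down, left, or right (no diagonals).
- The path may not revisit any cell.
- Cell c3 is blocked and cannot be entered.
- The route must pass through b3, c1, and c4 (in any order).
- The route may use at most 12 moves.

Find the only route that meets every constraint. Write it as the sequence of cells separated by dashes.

a4 - a3 - a2 - a1 - b1 - c1 - c2 - b2 - b3 - b4 - c4 - d4 - d3

The 12-move cap with required stops at b3, c1, c4 leaves no slack for detours.
Route from a4: up 3 to a1, right 2 to c1, down 1 to c2, left 1 to b2, down 2 to b4, right 2 to d4, up 1 to d3 — 12 moves in all.
Check: all required cells visited; 12 ≤ 12 moves.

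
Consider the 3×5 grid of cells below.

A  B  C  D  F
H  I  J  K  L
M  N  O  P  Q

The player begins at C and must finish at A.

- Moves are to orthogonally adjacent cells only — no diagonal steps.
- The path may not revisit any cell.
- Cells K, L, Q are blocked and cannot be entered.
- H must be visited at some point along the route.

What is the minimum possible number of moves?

4

Any route passes through H somewhere between C and A. Summing Manhattan distances along the two legs (C → H → A) gives a lower bound of 3 + 1 = 4 moves.
A route of 4 moves achieves this: C → J → I → H → A.
Since 4 matches the lower bound, it is optimal.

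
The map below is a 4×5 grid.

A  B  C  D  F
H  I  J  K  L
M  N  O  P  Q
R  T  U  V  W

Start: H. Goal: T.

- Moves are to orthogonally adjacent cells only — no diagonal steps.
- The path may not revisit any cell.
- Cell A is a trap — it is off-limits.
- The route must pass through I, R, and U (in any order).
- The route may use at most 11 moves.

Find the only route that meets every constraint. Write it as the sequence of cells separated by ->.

H -> I -> J -> K -> P -> V -> U -> O -> N -> M -> R -> T

The 11-move cap with required stops at I, R, U leaves no slack for detours.
Route from H: right 3 to K, down 2 to V, left 1 to U, up 1 to O, left 2 to M, down 1 to R, right 1 to T — 11 moves in all.
Check: all required cells visited; 11 ≤ 11 moves.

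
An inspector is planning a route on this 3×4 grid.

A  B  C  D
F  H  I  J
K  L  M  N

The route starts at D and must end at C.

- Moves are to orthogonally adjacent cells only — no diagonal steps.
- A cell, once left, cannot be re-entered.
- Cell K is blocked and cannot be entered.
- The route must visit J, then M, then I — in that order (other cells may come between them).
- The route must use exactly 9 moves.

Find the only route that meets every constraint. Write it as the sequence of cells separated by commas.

The waypoints must appear in the order J, M, I, with no cell reused.
Route from D: down 2 to N, left 1 to M, up 1 to I, left 2 to F, up 1 to A, right 2 to C — 9 moves in all.
Check: order respected (J at step 1, M at step 3, I at step 4); 9 moves as required.

D, J, N, M, I, H, F, A, B, C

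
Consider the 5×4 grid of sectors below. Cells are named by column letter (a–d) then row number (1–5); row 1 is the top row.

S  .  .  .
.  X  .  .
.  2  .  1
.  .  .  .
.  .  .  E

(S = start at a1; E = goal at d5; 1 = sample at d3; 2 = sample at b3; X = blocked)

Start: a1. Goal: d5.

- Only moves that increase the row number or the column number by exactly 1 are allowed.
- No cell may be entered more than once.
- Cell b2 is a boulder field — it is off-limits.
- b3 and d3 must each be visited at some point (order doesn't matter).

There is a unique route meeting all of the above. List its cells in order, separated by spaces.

Moves only go right or down, so the column and row indices never decrease.
Route from a1: 2× down (reaching a3), 3× right (reaching d3), 2× down (reaching d5) — 7 moves in all.
Check: all required cells visited.

a1 a2 a3 b3 c3 d3 d4 d5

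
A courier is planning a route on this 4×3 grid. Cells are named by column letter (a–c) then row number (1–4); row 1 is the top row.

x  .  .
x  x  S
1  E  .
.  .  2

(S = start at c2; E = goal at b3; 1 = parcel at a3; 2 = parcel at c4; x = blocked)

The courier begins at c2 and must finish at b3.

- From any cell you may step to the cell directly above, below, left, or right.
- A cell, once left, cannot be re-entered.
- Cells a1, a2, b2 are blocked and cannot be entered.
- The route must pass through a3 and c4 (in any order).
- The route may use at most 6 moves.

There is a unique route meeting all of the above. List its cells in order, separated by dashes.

c2 - c3 - c4 - b4 - a4 - a3 - b3

Any route must reach a3 and c4 and still end at b3 within 6 moves, so the order of the required stops is forced.
Route from c2: 2× down (reaching c4), 2× left (reaching a4), up to a3, right to b3 — 6 moves in all.
Check: all required cells visited; 6 ≤ 6 moves.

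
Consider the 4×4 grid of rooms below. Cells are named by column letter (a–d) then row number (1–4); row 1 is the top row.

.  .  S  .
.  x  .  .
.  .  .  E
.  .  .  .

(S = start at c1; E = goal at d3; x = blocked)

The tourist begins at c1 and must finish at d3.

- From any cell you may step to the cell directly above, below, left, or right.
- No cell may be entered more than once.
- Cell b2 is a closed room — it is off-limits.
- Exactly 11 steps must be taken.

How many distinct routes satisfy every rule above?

5

Need simple routes of exactly 11 moves from c1 to d3 (Manhattan distance 3, so 4 moves are spent on a detour and 4 undoing it).
Enumerating: c1 b1 a1 a2 a3 a4 b4 b3 c3 c2 d2 d3 | c1 b1 a1 a2 a3 a4 b4 b3 c3 c4 d4 d3 | c1 b1 a1 a2 a3 a4 b4 c4 c3 c2 d2 d3 | c1 b1 a1 a2 a3 b3 b4 c4 c3 c2 d2 d3 | c1 d1 d2 c2 c3 b3 a3 a4 b4 c4 d4 d3.
That gives 5 routes.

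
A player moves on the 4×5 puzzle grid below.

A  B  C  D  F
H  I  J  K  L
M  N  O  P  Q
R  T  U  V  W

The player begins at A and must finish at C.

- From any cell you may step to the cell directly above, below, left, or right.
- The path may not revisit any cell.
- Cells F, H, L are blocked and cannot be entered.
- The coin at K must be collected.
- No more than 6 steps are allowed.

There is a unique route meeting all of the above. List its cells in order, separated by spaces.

The 6-move cap with required stops at K leaves no slack for detours.
Route from A: right 1 to B, down 1 to I, right 2 to K, up 1 to D, left 1 to C — 6 moves in all.
Check: all required cells visited; 6 ≤ 6 moves.

A B I J K D C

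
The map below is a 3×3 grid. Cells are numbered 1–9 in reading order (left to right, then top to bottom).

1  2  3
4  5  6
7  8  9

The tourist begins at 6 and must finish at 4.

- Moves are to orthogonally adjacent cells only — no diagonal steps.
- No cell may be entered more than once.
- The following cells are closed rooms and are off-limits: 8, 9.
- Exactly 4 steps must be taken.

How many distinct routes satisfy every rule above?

Need simple routes of exactly 4 moves from 6 to 4 (Manhattan distance 2, so 1 moves are spent on a detour and 1 undoing it).
Enumerating: 6 3 2 5 4 | 6 3 2 1 4 | 6 5 2 1 4.
That gives 3 routes.

3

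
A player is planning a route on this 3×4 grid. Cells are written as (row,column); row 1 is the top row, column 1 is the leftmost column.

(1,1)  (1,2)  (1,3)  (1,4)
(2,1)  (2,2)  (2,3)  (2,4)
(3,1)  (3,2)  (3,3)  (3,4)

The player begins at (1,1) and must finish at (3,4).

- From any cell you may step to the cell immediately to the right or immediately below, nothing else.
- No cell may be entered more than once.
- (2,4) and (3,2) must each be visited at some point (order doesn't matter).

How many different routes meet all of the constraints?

0

A right/down-only route from (1,1) to (3,4) makes exactly 2 down-moves and 3 right-moves in some order.
With no other constraints that would be C(5,2) = 10 routes.
(3,2) is below but to the left of (2,4): going (2,4) → (3,2) would need a leftward move and (3,2) → (2,4) an upward move, so no right/down-only route can visit both required cells.
No route satisfies every constraint, so the count is 0.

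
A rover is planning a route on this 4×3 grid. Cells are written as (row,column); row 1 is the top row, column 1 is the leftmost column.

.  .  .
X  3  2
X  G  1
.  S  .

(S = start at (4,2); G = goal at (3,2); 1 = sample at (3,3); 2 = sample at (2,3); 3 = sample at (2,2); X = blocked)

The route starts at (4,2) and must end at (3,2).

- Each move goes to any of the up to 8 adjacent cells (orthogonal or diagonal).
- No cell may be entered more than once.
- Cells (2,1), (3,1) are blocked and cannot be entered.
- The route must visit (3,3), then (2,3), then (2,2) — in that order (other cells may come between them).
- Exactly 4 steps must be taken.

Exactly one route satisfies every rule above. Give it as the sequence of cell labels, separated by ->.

(4,2) -> (3,3) -> (2,3) -> (2,2) -> (3,2)

The waypoints must appear in the order (3,3), (2,3), (2,2), with no cell reused.
Route from (4,2): up-right 1 to (3,3), up 1 to (2,3), left 1 to (2,2), down 1 to (3,2) — 4 moves in all.
Check: order respected (1 at step 1, 2 at step 2, 3 at step 3); 4 moves as required.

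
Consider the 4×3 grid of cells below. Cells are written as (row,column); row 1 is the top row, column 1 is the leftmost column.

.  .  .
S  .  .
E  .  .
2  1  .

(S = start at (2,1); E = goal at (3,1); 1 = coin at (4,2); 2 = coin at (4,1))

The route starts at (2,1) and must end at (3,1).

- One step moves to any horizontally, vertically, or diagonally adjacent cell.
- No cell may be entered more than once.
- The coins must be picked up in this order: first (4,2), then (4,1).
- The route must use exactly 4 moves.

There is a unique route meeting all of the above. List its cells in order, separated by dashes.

The waypoints must appear in the order (4,2), (4,1), with no cell reused.
Route from (2,1): down-right to (3,2), down to (4,2), left to (4,1), up to (3,1) — 4 moves in all.
Check: order respected (1 at step 2, 2 at step 3); 4 moves as required.

(2,1) - (3,2) - (4,2) - (4,1) - (3,1)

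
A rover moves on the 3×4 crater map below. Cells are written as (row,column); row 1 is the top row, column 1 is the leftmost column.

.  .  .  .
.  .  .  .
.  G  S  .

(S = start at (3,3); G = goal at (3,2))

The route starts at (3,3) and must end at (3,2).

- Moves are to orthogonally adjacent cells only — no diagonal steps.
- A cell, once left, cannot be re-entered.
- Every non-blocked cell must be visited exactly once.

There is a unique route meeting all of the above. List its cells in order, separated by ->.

(3,3) -> (3,4) -> (2,4) -> (1,4) -> (1,3) -> (2,3) -> (2,2) -> (1,2) -> (1,1) -> (2,1) -> (3,1) -> (3,2)

Need to visit all 12 open cells exactly once, starting at (3,3) and ending at (3,2).
Cell (1,1) has only two open neighbours ((2,1) and (1,2)), so the path must pass straight through it: one of those is the cell it's entered from and the other is where it exits.
Route from (3,3): right 1 to (3,4), up 2 to (1,4), left 1 to (1,3), down 1 to (2,3), left 1 to (2,2), up 1 to (1,2), left 1 to (1,1), down 2 to (3,1), right 1 to (3,2) — 11 moves in all.
Check: all 12 open cells covered.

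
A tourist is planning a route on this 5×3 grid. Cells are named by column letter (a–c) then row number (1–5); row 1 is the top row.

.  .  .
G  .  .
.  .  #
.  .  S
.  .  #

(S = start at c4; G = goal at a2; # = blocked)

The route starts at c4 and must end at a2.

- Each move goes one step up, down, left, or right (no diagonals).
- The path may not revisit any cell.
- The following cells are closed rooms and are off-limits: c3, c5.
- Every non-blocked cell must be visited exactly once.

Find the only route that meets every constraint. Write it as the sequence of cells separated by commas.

c4, b4, b5, a5, a4, a3, b3, b2, c2, c1, b1, a1, a2

Need to visit all 13 open cells exactly once, starting at c4 and ending at a2.
Cell b5 has only two open neighbours (b4 and a5), so the path must pass straight through it: one of those is the cell it's entered from and the other is where it exits.
Route from c4: left 1 to b4, down 1 to b5, left 1 to a5, up 2 to a3, right 1 to b3, up 1 to b2, right 1 to c2, up 1 to c1, left 2 to a1, down 1 to a2 — 12 moves in all.
Check: all 13 open cells covered.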